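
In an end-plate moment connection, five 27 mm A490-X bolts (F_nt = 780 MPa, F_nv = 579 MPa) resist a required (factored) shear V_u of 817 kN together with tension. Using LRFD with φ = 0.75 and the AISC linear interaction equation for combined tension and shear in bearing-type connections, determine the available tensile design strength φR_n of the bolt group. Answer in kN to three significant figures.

1080 kN

A_b = π·27²/4 = 572.6 mm²; f_rv = 817 × 1000 / (5 × 572.6) = 285.4 MPa.
F'_nt = 1.3 F_nt − (F_nt / φF_nv) f_rv = 1.3·780 − (780/(0.75·579))·285.4 = 501.4 MPa, capped at F_nt → F'_nt = 501.4 MPa.
R_n = F'_nt · A_b · n = 501.4 × 572.6 × 5 / 1000 = 1435 kN.
Design strength φR_n = 0.75 × 1435 = 1080 kN.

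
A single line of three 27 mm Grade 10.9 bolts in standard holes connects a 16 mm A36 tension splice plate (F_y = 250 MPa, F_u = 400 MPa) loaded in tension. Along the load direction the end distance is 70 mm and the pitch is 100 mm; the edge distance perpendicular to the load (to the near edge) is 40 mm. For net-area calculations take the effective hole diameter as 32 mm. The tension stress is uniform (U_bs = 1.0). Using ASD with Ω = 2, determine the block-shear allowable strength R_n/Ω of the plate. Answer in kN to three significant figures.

401 kN

Shear plane L_v = 70 + 2·100 = 270 mm; A_gv = 270 × 16 = 4320 mm².
A_nv = (270 − 2.5·32) × 16 = 3040 mm².
A_nt = (40 − 0.5·32) × 16 = 384 mm².
0.6 F_u A_nv = 729.6 kN; 0.6 F_y A_gv = 648 kN → shear yielding governs the shear term.
R_n = 648 + 1.0 × 400 × 384 / 1000 = 801.6 kN.
Allowable strength R_n/Ω = 801.6 / 2 = 401 kN.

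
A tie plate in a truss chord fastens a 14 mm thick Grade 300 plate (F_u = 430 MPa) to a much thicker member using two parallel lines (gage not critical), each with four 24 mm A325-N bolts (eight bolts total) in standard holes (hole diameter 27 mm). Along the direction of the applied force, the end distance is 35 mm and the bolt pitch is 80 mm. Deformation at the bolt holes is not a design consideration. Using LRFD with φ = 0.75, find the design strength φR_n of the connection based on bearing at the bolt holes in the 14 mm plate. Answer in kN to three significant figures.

Per bolt r_n = 1.5 l_c t F_u ≤ 3.0 d t F_u; upper limit = 3.0 × 24 × 14 × 430 / 1000 = 433.4 kN.
Edge bolt: l_c = 35 − 27/2 = 21.5 mm → 1.5 × 21.5 × 14 × 430 / 1000 = 194.1 → r_n = 194.1 kN.
Interior bolts: l_c = 80 − 27 = 53 mm → 1.5 × 53 × 14 × 430 / 1000 = 478.6 → r_n = 433.4 kN.
R_n = 2 × 194.1 + 6 × 433.4 = 2989 kN.
Design strength φR_n = 0.75 × 2989 = 2240 kN.

2240 kN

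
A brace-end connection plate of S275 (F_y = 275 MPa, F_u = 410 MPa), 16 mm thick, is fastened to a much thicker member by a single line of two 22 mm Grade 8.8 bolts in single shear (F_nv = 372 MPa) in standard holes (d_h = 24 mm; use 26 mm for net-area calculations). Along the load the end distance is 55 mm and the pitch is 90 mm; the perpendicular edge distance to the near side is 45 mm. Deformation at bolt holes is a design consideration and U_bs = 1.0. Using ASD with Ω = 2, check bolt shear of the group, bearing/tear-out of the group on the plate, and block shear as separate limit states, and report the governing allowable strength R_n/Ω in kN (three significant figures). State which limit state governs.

141 kN (bolt shear governs)

Bolt shear: A_b = π·22²/4 = 380.1 mm²; R_n = 372 × 380.1 × 2 × 1 / 1000 = 282.8 kN → 282.8 / 2 = 141 kN.
Bearing: edge l_c = 43, r_n = 338.5 kN; interior l_c = 66, r_n = 346.4 kN; R_n = 338.5 + 1·346.4 = 684.9 kN → 342 kN.
Block shear: A_gv = 2320, A_nv = 1696, A_nt = 512 mm²; R_n = min(0.6F_uA_nv, 0.6F_yA_gv) + U_bs·F_u·A_nt = 592.7 kN → 296 kN.
Bolt shear governs: 141 kN.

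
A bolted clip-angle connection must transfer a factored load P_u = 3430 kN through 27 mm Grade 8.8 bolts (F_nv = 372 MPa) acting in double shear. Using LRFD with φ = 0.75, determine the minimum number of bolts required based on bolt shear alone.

11 bolts

A_b = π·27²/4 = 572.6 mm².
Per-bolt design strength φR_n = 0.75 × 372 × 572.6 × 2 / 1000 = 319.5 kN.
n ≥ 3430 / 319.5 = 10.74 → use 11 bolts.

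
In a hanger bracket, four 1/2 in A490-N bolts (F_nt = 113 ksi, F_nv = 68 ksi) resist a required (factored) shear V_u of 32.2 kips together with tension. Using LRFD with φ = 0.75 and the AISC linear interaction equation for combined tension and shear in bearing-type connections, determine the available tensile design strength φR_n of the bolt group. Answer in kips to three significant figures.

A_b = π·0.5²/4 = 0.1963 in²; f_rv = 32.2 / (4 × 0.1963) = 41 ksi.
F'_nt = 1.3 F_nt − (F_nt / φF_nv) f_rv = 1.3·113 − (113/(0.75·68))·41 = 56.06 ksi, capped at F_nt → F'_nt = 56.06 ksi.
R_n = F'_nt · A_b · n = 56.06 × 0.1963 × 4 = 44.03 kips.
Design strength φR_n = 0.75 × 44.03 = 33 kips.

33 kips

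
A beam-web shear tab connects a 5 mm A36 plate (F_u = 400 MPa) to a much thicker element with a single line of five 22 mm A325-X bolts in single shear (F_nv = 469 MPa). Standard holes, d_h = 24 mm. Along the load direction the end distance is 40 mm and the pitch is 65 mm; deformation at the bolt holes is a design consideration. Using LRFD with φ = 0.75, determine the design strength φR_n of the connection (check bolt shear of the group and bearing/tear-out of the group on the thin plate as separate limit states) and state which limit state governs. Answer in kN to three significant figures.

Bolt shear: A_b = π·22²/4 = 380.1 mm²; R_n = 469 × 380.1 × 5 × 1 / 1000 = 891.4 kN → 0.75 × 891.4 = 669 kN.
Bearing (1.2 l_c t F_u ≤ 2.4 d t F_u): upper limit = 2.4·22·5·400 / 1000 = 105.6 kN.
  Edge l_c = 40 − 24/2 = 28 → r_n = 67.2 kN; interior l_c = 65 − 24 = 41 → r_n = 98.4 kN.
  R_n,bearing = 1·67.2 + 4·98.4 = 460.8 kN → 0.75 × 460.8 = 346 kN.
Bearing governs: 346 kN.

346 kN (bearing governs)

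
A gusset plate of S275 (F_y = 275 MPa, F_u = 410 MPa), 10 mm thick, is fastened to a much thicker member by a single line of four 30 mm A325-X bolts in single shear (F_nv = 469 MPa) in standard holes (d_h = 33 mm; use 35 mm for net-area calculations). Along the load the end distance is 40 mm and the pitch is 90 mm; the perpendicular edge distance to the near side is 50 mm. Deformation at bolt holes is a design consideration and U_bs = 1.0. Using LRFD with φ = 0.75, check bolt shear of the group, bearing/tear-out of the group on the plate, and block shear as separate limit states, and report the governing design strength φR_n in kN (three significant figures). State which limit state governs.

446 kN (block shear governs)

Bolt shear: A_b = π·30²/4 = 706.9 mm²; R_n = 469 × 706.9 × 4 × 1 / 1000 = 1326 kN → 0.75 × 1326 = 995 kN.
Bearing: edge l_c = 23.5, r_n = 115.6 kN; interior l_c = 57, r_n = 280.4 kN; R_n = 115.6 + 3·280.4 = 956.9 kN → 718 kN.
Block shear: A_gv = 3100, A_nv = 1875, A_nt = 325 mm²; R_n = min(0.6F_uA_nv, 0.6F_yA_gv) + U_bs·F_u·A_nt = 594.5 kN → 446 kN.
Block shear governs: 446 kN.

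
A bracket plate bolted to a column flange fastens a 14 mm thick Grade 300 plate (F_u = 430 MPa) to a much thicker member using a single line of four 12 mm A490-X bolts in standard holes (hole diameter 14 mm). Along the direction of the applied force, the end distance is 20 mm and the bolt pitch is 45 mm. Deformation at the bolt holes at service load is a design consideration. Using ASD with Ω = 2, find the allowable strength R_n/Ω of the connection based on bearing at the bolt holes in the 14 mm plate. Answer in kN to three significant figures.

307 kN

Per bolt r_n = 1.2 l_c t F_u ≤ 2.4 d t F_u; upper limit = 2.4 × 12 × 14 × 430 / 1000 = 173.4 kN.
Edge bolt: l_c = 20 − 14/2 = 13 mm → 1.2 × 13 × 14 × 430 / 1000 = 93.91 → r_n = 93.91 kN.
Interior bolts: l_c = 45 − 14 = 31 mm → 1.2 × 31 × 14 × 430 / 1000 = 223.9 → r_n = 173.4 kN.
R_n = 1 × 93.91 + 3 × 173.4 = 614 kN.
Allowable strength R_n/Ω = 614 / 2 = 307 kN.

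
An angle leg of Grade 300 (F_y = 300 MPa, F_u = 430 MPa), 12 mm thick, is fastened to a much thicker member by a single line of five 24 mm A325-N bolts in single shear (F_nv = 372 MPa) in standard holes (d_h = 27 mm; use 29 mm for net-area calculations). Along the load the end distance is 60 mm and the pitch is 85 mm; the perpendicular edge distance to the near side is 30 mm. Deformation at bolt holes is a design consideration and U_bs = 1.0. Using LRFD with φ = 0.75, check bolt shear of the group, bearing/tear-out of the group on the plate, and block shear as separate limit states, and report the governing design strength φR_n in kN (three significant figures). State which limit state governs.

Bolt shear: A_b = π·24²/4 = 452.4 mm²; R_n = 372 × 452.4 × 5 × 1 / 1000 = 841.4 kN → 0.75 × 841.4 = 631 kN.
Bearing: edge l_c = 46.5, r_n = 287.9 kN; interior l_c = 58, r_n = 297.2 kN; R_n = 287.9 + 4·297.2 = 1477 kN → 1110 kN.
Block shear: A_gv = 4800, A_nv = 3234, A_nt = 186 mm²; R_n = min(0.6F_uA_nv, 0.6F_yA_gv) + U_bs·F_u·A_nt = 914.4 kN → 686 kN.
Bolt shear governs: 631 kN.

631 kN (bolt shear governs)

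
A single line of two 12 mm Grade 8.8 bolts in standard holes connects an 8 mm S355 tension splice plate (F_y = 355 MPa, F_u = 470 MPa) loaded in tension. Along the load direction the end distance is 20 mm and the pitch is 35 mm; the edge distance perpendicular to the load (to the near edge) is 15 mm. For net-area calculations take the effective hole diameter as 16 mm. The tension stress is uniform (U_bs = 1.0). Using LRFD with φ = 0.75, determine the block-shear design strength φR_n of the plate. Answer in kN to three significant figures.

Shear plane L_v = 20 + 1·35 = 55 mm; A_gv = 55 × 8 = 440 mm².
A_nv = (55 − 1.5·16) × 8 = 248 mm².
A_nt = (15 − 0.5·16) × 8 = 56 mm².
0.6 F_u A_nv = 69.94 kN; 0.6 F_y A_gv = 93.72 kN → shear rupture governs the shear term.
R_n = 69.94 + 1.0 × 470 × 56 / 1000 = 96.26 kN.
Design strength φR_n = 0.75 × 96.26 = 72.2 kN.

72.2 kN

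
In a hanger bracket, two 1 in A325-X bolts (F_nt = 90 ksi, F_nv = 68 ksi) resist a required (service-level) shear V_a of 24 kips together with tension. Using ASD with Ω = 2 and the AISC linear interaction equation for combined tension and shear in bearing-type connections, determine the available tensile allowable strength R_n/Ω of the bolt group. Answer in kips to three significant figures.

60.1 kips

A_b = π·1²/4 = 0.7854 in²; f_rv = 24 / (2 × 0.7854) = 15.28 ksi.
F'_nt = 1.3 F_nt − (Ω F_nt / F_nv) f_rv = 1.3·90 − (2·90/68)·15.28 = 76.56 ksi, capped at F_nt → F'_nt = 76.56 ksi.
R_n = F'_nt · A_b · n = 76.56 × 0.7854 × 2 = 120.3 kips.
Allowable strength R_n/Ω = 120.3 / 2 = 60.1 kips.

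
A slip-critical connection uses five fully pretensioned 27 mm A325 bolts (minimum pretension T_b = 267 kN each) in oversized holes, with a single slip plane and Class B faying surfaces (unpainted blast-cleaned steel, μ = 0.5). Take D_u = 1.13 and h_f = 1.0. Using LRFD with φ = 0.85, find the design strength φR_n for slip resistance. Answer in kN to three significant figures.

R_n = μ · D_u · h_f · T_b · n_s · n_b = 0.5 × 1.13 × 1.0 × 267 × 1 × 5 = 754.3 kN.
Design strength φR_n = 0.85 × 754.3 = 641 kN.

641 kN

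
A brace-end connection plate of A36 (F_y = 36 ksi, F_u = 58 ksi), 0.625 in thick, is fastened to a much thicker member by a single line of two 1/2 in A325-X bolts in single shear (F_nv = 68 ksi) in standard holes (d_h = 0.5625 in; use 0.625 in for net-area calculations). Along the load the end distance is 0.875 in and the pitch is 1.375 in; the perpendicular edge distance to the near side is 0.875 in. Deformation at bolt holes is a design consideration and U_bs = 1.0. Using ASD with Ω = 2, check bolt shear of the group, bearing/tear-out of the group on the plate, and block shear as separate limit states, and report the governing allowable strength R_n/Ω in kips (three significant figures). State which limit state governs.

Bolt shear: A_b = π·0.5²/4 = 0.1963 in²; R_n = 68 × 0.1963 × 2 × 1 = 26.7 kips → 26.7 / 2 = 13.4 kips.
Bearing: edge l_c = 0.5938, r_n = 25.83 kips; interior l_c = 0.8125, r_n = 35.34 kips; R_n = 25.83 + 1·35.34 = 61.17 kips → 30.6 kips.
Block shear: A_gv = 1.406, A_nv = 0.8203, A_nt = 0.3516 in²; R_n = min(0.6F_uA_nv, 0.6F_yA_gv) + U_bs·F_u·A_nt = 48.94 kips → 24.5 kips.
Bolt shear governs: 13.4 kips.

13.4 kips (bolt shear governs)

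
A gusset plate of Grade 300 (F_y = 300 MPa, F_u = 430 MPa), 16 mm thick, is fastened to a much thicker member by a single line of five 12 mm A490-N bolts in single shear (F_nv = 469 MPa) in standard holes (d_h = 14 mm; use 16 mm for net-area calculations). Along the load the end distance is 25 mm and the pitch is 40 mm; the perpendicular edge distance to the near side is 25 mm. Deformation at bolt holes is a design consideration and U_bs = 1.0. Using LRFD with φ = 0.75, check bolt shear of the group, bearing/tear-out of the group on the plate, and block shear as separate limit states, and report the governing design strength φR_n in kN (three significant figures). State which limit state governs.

199 kN (bolt shear governs)

Bolt shear: A_b = π·12²/4 = 113.1 mm²; R_n = 469 × 113.1 × 5 × 1 / 1000 = 265.2 kN → 0.75 × 265.2 = 199 kN.
Bearing: edge l_c = 18, r_n = 148.6 kN; interior l_c = 26, r_n = 198.1 kN; R_n = 148.6 + 4·198.1 = 941.2 kN → 706 kN.
Block shear: A_gv = 2960, A_nv = 1808, A_nt = 272 mm²; R_n = min(0.6F_uA_nv, 0.6F_yA_gv) + U_bs·F_u·A_nt = 583.4 kN → 438 kN.
Bolt shear governs: 199 kN.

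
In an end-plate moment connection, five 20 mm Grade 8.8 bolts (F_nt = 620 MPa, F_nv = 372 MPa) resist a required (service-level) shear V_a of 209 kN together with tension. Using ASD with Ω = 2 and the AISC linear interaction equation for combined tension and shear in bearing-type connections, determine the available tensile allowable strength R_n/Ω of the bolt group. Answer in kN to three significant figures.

A_b = π·20²/4 = 314.2 mm²; f_rv = 209 × 1000 / (5 × 314.2) = 133.1 MPa.
F'_nt = 1.3 F_nt − (Ω F_nt / F_nv) f_rv = 1.3·620 − (2·620/372)·133.1 = 362.5 MPa, capped at F_nt → F'_nt = 362.5 MPa.
R_n = F'_nt · A_b · n = 362.5 × 314.2 × 5 / 1000 = 569.4 kN.
Allowable strength R_n/Ω = 569.4 / 2 = 285 kN.

285 kN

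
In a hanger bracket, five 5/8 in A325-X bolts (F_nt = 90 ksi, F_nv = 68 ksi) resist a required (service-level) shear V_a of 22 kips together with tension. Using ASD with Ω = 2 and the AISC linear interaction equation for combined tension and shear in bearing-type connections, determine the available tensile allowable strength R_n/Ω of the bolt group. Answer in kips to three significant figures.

60.6 kips

A_b = π·0.625²/4 = 0.3068 in²; f_rv = 22 / (5 × 0.3068) = 14.34 ksi.
F'_nt = 1.3 F_nt − (Ω F_nt / F_nv) f_rv = 1.3·90 − (2·90/68)·14.34 = 79.04 ksi, capped at F_nt → F'_nt = 79.04 ksi.
R_n = F'_nt · A_b · n = 79.04 × 0.3068 × 5 = 121.2 kips.
Allowable strength R_n/Ω = 121.2 / 2 = 60.6 kips.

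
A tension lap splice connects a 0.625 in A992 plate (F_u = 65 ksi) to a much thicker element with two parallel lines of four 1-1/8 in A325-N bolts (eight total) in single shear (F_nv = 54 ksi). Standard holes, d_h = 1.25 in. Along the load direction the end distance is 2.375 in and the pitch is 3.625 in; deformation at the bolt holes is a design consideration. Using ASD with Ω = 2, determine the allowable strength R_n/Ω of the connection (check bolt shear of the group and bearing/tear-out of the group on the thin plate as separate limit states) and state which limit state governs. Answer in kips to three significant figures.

Bolt shear: A_b = π·1.125²/4 = 0.994 in²; R_n = 54 × 0.994 × 8 × 1 = 429.4 kips → 429.4 / 2 = 215 kips.
Bearing (1.2 l_c t F_u ≤ 2.4 d t F_u): upper limit = 2.4·1.125·0.625·65 = 109.7 kips.
  Edge l_c = 2.375 − 1.25/2 = 1.75 → r_n = 85.31 kips; interior l_c = 3.625 − 1.25 = 2.375 → r_n = 109.7 kips.
  R_n,bearing = 2·85.31 + 6·109.7 = 828.7 kips → 828.7 / 2 = 414 kips.
Bolt shear governs: 215 kips.

215 kips (bolt shear governs)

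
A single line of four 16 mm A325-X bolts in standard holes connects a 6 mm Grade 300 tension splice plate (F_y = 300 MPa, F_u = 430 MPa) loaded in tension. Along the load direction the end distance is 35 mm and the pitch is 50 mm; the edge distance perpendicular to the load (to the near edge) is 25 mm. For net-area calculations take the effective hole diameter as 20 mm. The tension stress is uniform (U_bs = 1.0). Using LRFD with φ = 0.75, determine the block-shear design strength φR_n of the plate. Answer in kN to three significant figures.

163 kN

Shear plane L_v = 35 + 3·50 = 185 mm; A_gv = 185 × 6 = 1110 mm².
A_nv = (185 − 3.5·20) × 6 = 690 mm².
A_nt = (25 − 0.5·20) × 6 = 90 mm².
0.6 F_u A_nv = 178 kN; 0.6 F_y A_gv = 199.8 kN → shear rupture governs the shear term.
R_n = 178 + 1.0 × 430 × 90 / 1000 = 216.7 kN.
Design strength φR_n = 0.75 × 216.7 = 163 kN.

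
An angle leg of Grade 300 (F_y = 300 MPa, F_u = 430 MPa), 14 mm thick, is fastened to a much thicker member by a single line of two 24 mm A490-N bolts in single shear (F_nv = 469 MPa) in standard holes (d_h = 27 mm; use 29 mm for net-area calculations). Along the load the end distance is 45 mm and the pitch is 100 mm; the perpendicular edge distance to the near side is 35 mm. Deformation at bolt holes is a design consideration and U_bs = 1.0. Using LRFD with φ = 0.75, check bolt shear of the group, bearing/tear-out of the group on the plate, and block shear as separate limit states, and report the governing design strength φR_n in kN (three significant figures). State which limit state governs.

318 kN (bolt shear governs)

Bolt shear: A_b = π·24²/4 = 452.4 mm²; R_n = 469 × 452.4 × 2 × 1 / 1000 = 424.3 kN → 0.75 × 424.3 = 318 kN.
Bearing: edge l_c = 31.5, r_n = 227.6 kN; interior l_c = 73, r_n = 346.8 kN; R_n = 227.6 + 1·346.8 = 574.3 kN → 431 kN.
Block shear: A_gv = 2030, A_nv = 1421, A_nt = 287 mm²; R_n = min(0.6F_uA_nv, 0.6F_yA_gv) + U_bs·F_u·A_nt = 488.8 kN → 367 kN.
Bolt shear governs: 318 kN.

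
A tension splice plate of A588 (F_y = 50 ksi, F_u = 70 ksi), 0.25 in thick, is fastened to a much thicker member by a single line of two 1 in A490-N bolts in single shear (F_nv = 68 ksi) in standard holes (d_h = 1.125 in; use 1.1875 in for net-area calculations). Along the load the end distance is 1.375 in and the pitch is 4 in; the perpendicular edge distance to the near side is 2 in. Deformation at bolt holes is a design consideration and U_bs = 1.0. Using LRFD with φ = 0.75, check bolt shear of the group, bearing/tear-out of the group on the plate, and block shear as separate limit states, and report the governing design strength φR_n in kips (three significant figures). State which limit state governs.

Bolt shear: A_b = π·1²/4 = 0.7854 in²; R_n = 68 × 0.7854 × 2 × 1 = 106.8 kips → 0.75 × 106.8 = 80.1 kips.
Bearing: edge l_c = 0.8125, r_n = 17.06 kips; interior l_c = 2.875, r_n = 42 kips; R_n = 17.06 + 1·42 = 59.06 kips → 44.3 kips.
Block shear: A_gv = 1.344, A_nv = 0.8984, A_nt = 0.3516 in²; R_n = min(0.6F_uA_nv, 0.6F_yA_gv) + U_bs·F_u·A_nt = 62.34 kips → 46.8 kips.
Bearing governs: 44.3 kips.

44.3 kips (bearing governs)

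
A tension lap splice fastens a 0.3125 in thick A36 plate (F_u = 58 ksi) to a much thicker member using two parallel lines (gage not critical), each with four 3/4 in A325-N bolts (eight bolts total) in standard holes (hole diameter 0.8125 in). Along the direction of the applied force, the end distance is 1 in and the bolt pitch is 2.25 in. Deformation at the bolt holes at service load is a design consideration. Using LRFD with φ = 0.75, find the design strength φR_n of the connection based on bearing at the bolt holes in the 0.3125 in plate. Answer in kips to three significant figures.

160 kips

Per bolt r_n = 1.2 l_c t F_u ≤ 2.4 d t F_u; upper limit = 2.4 × 0.75 × 0.3125 × 58 = 32.62 kips.
Edge bolt: l_c = 1 − 0.8125/2 = 0.5938 in → 1.2 × 0.5938 × 0.3125 × 58 = 12.91 → r_n = 12.91 kips.
Interior bolts: l_c = 2.25 − 0.8125 = 1.438 in → 1.2 × 1.438 × 0.3125 × 58 = 31.27 → r_n = 31.27 kips.
R_n = 2 × 12.91 + 6 × 31.27 = 213.4 kips.
Design strength φR_n = 0.75 × 213.4 = 160 kips.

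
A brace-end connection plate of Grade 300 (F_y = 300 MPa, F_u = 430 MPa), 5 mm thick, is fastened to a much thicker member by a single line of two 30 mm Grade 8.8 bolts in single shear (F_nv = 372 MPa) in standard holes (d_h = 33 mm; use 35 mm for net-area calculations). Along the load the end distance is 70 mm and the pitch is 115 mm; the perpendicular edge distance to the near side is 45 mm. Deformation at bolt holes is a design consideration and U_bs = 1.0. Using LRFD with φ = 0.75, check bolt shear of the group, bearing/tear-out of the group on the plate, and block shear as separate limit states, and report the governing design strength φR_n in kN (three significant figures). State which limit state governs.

Bolt shear: A_b = π·30²/4 = 706.9 mm²; R_n = 372 × 706.9 × 2 × 1 / 1000 = 525.9 kN → 0.75 × 525.9 = 394 kN.
Bearing: edge l_c = 53.5, r_n = 138 kN; interior l_c = 82, r_n = 154.8 kN; R_n = 138 + 1·154.8 = 292.8 kN → 220 kN.
Block shear: A_gv = 925, A_nv = 662.5, A_nt = 137.5 mm²; R_n = min(0.6F_uA_nv, 0.6F_yA_gv) + U_bs·F_u·A_nt = 225.6 kN → 169 kN.
Block shear governs: 169 kN.

169 kN (block shear governs)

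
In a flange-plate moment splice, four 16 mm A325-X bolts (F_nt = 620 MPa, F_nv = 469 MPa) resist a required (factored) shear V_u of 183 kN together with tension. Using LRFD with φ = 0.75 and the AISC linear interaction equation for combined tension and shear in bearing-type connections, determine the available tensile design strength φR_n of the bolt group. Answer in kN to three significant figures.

244 kN

A_b = π·16²/4 = 201.1 mm²; f_rv = 183 × 1000 / (4 × 201.1) = 227.5 MPa.
F'_nt = 1.3 F_nt − (F_nt / φF_nv) f_rv = 1.3·620 − (620/(0.75·469))·227.5 = 404.9 MPa, capped at F_nt → F'_nt = 404.9 MPa.
R_n = F'_nt · A_b · n = 404.9 × 201.1 × 4 / 1000 = 325.7 kN.
Design strength φR_n = 0.75 × 325.7 = 244 kN.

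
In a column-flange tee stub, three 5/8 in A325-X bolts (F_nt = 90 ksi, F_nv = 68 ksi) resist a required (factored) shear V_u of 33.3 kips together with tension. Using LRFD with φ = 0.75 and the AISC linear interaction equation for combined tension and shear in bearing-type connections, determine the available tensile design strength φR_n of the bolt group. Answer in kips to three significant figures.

A_b = π·0.625²/4 = 0.3068 in²; f_rv = 33.3 / (3 × 0.3068) = 36.18 ksi.
F'_nt = 1.3 F_nt − (F_nt / φF_nv) f_rv = 1.3·90 − (90/(0.75·68))·36.18 = 53.15 ksi, capped at F_nt → F'_nt = 53.15 ksi.
R_n = F'_nt · A_b · n = 53.15 × 0.3068 × 3 = 48.92 kips.
Design strength φR_n = 0.75 × 48.92 = 36.7 kips.

36.7 kips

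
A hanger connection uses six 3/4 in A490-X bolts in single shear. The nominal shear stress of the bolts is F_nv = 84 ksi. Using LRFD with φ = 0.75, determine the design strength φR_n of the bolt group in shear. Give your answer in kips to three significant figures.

A_b = π × 0.75² / 4 = 0.4418 in².
R_n = F_nv · A_b · n · n_s = 84 × 0.4418 × 6 × 1 = 222.7 kips.
Design strength φR_n = 0.75 × 222.7 = 167 kips.

167 kips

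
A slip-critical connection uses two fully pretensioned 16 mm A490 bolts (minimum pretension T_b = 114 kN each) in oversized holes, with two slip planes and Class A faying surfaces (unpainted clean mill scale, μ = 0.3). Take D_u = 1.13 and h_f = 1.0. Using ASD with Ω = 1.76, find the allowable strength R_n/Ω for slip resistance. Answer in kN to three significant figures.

R_n = μ · D_u · h_f · T_b · n_s · n_b = 0.3 × 1.13 × 1.0 × 114 × 2 × 2 = 154.6 kN.
Allowable strength R_n/Ω = 154.6 / 1.76 = 87.8 kN.

87.8 kN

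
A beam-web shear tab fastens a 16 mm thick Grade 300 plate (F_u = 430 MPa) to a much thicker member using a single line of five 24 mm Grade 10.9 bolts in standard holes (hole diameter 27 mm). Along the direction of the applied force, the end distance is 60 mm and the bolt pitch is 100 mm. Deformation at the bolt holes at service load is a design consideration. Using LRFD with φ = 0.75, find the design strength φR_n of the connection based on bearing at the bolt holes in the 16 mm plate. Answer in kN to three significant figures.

Per bolt r_n = 1.2 l_c t F_u ≤ 2.4 d t F_u; upper limit = 2.4 × 24 × 16 × 430 / 1000 = 396.3 kN.
Edge bolt: l_c = 60 − 27/2 = 46.5 mm → 1.2 × 46.5 × 16 × 430 / 1000 = 383.9 → r_n = 383.9 kN.
Interior bolts: l_c = 100 − 27 = 73 mm → 1.2 × 73 × 16 × 430 / 1000 = 602.7 → r_n = 396.3 kN.
R_n = 1 × 383.9 + 4 × 396.3 = 1969 kN.
Design strength φR_n = 0.75 × 1969 = 1480 kN.

1480 kN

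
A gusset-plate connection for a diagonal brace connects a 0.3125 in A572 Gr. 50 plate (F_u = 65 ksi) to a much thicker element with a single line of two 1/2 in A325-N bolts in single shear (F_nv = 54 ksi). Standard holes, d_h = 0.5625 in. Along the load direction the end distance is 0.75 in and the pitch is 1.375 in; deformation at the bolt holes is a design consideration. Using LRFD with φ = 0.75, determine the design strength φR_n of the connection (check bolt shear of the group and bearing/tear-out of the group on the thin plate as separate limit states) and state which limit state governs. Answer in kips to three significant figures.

Bolt shear: A_b = π·0.5²/4 = 0.1963 in²; R_n = 54 × 0.1963 × 2 × 1 = 21.21 kips → 0.75 × 21.21 = 15.9 kips.
Bearing (1.2 l_c t F_u ≤ 2.4 d t F_u): upper limit = 2.4·0.5·0.3125·65 = 24.38 kips.
  Edge l_c = 0.75 − 0.5625/2 = 0.4688 → r_n = 11.43 kips; interior l_c = 1.375 − 0.5625 = 0.8125 → r_n = 19.8 kips.
  R_n,bearing = 1·11.43 + 1·19.8 = 31.23 kips → 0.75 × 31.23 = 23.4 kips.
Bolt shear governs: 15.9 kips.

15.9 kips (bolt shear governs)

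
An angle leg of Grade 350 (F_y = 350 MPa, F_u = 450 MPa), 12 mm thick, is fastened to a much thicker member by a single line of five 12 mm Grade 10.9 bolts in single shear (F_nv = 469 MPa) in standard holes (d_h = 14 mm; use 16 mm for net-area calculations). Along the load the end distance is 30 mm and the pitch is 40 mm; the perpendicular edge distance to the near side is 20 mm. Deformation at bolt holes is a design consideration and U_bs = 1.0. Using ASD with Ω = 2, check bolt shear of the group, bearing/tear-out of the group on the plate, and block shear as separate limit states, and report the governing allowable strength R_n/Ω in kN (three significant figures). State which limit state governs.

133 kN (bolt shear governs)

Bolt shear: A_b = π·12²/4 = 113.1 mm²; R_n = 469 × 113.1 × 5 × 1 / 1000 = 265.2 kN → 265.2 / 2 = 133 kN.
Bearing: edge l_c = 23, r_n = 149 kN; interior l_c = 26, r_n = 155.5 kN; R_n = 149 + 4·155.5 = 771.1 kN → 386 kN.
Block shear: A_gv = 2280, A_nv = 1416, A_nt = 144 mm²; R_n = min(0.6F_uA_nv, 0.6F_yA_gv) + U_bs·F_u·A_nt = 447.1 kN → 224 kN.
Bolt shear governs: 133 kN.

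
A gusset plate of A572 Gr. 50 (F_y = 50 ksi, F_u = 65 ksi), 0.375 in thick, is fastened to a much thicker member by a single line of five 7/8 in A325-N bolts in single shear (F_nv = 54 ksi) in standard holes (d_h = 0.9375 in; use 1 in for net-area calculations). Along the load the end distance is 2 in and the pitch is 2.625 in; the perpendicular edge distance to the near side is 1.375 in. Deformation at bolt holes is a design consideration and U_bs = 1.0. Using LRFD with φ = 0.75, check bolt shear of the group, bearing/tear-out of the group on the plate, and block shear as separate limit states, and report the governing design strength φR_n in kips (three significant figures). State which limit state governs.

104 kips (block shear governs)

Bolt shear: A_b = π·0.875²/4 = 0.6013 in²; R_n = 54 × 0.6013 × 5 × 1 = 162.4 kips → 0.75 × 162.4 = 122 kips.
Bearing: edge l_c = 1.531, r_n = 44.79 kips; interior l_c = 1.688, r_n = 49.36 kips; R_n = 44.79 + 4·49.36 = 242.2 kips → 182 kips.
Block shear: A_gv = 4.688, A_nv = 3, A_nt = 0.3281 in²; R_n = min(0.6F_uA_nv, 0.6F_yA_gv) + U_bs·F_u·A_nt = 138.3 kips → 104 kips.
Block shear governs: 104 kips.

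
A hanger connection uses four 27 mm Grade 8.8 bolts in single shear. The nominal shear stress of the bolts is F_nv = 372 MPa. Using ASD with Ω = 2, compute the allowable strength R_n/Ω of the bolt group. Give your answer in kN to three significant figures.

A_b = π × 27² / 4 = 572.6 mm².
R_n = F_nv · A_b · n · n_s = 372 × 572.6 × 4 × 1 / 1000 = 852 kN.
Allowable strength R_n/Ω = 852 / 2 = 426 kN.

426 kN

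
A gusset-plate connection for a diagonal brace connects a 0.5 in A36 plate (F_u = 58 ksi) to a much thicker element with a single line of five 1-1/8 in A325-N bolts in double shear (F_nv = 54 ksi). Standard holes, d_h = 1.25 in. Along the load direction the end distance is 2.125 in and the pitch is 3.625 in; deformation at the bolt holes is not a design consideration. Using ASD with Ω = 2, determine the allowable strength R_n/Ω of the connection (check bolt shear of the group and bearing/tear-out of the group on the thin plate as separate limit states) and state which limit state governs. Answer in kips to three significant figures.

Bolt shear: A_b = π·1.125²/4 = 0.994 in²; R_n = 54 × 0.994 × 5 × 2 = 536.8 kips → 536.8 / 2 = 268 kips.
Bearing (1.5 l_c t F_u ≤ 3.0 d t F_u): upper limit = 3.0·1.125·0.5·58 = 97.88 kips.
  Edge l_c = 2.125 − 1.25/2 = 1.5 → r_n = 65.25 kips; interior l_c = 3.625 − 1.25 = 2.375 → r_n = 97.88 kips.
  R_n,bearing = 1·65.25 + 4·97.88 = 456.8 kips → 456.8 / 2 = 228 kips.
Bearing governs: 228 kips.

228 kips (bearing governs)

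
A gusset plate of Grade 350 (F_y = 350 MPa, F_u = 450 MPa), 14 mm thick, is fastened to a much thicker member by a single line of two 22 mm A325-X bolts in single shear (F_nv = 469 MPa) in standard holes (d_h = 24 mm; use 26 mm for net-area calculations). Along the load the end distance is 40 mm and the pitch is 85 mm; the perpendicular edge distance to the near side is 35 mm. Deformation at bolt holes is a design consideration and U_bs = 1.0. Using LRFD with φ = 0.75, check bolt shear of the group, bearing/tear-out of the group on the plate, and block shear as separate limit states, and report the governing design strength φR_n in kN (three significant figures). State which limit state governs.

Bolt shear: A_b = π·22²/4 = 380.1 mm²; R_n = 469 × 380.1 × 2 × 1 / 1000 = 356.6 kN → 0.75 × 356.6 = 267 kN.
Bearing: edge l_c = 28, r_n = 211.7 kN; interior l_c = 61, r_n = 332.6 kN; R_n = 211.7 + 1·332.6 = 544.3 kN → 408 kN.
Block shear: A_gv = 1750, A_nv = 1204, A_nt = 308 mm²; R_n = min(0.6F_uA_nv, 0.6F_yA_gv) + U_bs·F_u·A_nt = 463.7 kN → 348 kN.
Bolt shear governs: 267 kN.

267 kN (bolt shear governs)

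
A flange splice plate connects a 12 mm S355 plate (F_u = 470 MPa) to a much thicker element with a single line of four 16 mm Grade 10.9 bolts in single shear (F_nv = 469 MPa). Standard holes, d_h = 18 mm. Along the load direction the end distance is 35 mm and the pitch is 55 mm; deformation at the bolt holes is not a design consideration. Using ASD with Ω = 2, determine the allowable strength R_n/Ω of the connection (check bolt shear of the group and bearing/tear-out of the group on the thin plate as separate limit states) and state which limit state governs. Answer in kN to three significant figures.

Bolt shear: A_b = π·16²/4 = 201.1 mm²; R_n = 469 × 201.1 × 4 × 1 / 1000 = 377.2 kN → 377.2 / 2 = 189 kN.
Bearing (1.5 l_c t F_u ≤ 3.0 d t F_u): upper limit = 3.0·16·12·470 / 1000 = 270.7 kN.
  Edge l_c = 35 − 18/2 = 26 → r_n = 220 kN; interior l_c = 55 − 18 = 37 → r_n = 270.7 kN.
  R_n,bearing = 1·220 + 3·270.7 = 1032 kN → 1032 / 2 = 516 kN.
Bolt shear governs: 189 kN.

189 kN (bolt shear governs)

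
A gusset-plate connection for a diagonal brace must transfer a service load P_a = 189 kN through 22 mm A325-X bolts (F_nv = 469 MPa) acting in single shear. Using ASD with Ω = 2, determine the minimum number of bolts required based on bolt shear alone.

A_b = π·22²/4 = 380.1 mm².
Per-bolt allowable strength R_n/Ω = 469 × 380.1 × 1 / 1000 / 2 = 89.14 kN.
n ≥ 189 / 89.14 = 2.12 → use 3 bolts.

3 bolts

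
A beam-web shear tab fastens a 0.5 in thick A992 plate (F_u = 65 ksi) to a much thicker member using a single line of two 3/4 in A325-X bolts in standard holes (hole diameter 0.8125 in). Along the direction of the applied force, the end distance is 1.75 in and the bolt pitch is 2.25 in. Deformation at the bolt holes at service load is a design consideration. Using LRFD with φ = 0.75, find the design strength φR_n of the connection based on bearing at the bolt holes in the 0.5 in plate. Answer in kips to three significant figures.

Per bolt r_n = 1.2 l_c t F_u ≤ 2.4 d t F_u; upper limit = 2.4 × 0.75 × 0.5 × 65 = 58.5 kips.
Edge bolt: l_c = 1.75 − 0.8125/2 = 1.344 in → 1.2 × 1.344 × 0.5 × 65 = 52.41 → r_n = 52.41 kips.
Interior bolts: l_c = 2.25 − 0.8125 = 1.438 in → 1.2 × 1.438 × 0.5 × 65 = 56.06 → r_n = 56.06 kips.
R_n = 1 × 52.41 + 1 × 56.06 = 108.5 kips.
Design strength φR_n = 0.75 × 108.5 = 81.4 kips.

81.4 kips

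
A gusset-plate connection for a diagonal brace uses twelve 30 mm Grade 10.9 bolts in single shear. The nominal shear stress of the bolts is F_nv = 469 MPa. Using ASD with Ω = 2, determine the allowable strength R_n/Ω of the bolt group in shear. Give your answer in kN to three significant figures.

1990 kN

A_b = π × 30² / 4 = 706.9 mm².
R_n = F_nv · A_b · n · n_s = 469 × 706.9 × 12 × 1 / 1000 = 3978 kN.
Allowable strength R_n/Ω = 3978 / 2 = 1990 kN.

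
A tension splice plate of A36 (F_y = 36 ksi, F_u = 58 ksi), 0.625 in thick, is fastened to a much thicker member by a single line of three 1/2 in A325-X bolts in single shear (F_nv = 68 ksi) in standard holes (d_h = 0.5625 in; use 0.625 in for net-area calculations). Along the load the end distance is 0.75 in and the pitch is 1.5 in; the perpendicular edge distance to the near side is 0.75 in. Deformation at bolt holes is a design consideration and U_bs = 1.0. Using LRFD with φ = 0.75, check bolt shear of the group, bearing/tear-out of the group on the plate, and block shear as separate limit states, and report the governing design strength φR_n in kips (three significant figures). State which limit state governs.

30 kips (bolt shear governs)

Bolt shear: A_b = π·0.5²/4 = 0.1963 in²; R_n = 68 × 0.1963 × 3 × 1 = 40.06 kips → 0.75 × 40.06 = 30 kips.
Bearing: edge l_c = 0.4688, r_n = 20.39 kips; interior l_c = 0.9375, r_n = 40.78 kips; R_n = 20.39 + 2·40.78 = 102 kips → 76.5 kips.
Block shear: A_gv = 2.344, A_nv = 1.367, A_nt = 0.2734 in²; R_n = min(0.6F_uA_nv, 0.6F_yA_gv) + U_bs·F_u·A_nt = 63.44 kips → 47.6 kips.
Bolt shear governs: 30 kips.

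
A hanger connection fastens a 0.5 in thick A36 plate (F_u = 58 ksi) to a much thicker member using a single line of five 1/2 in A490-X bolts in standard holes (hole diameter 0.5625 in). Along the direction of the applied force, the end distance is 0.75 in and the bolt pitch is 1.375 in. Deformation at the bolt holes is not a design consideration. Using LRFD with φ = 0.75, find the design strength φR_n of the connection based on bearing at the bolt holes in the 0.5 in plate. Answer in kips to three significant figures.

121 kips

Per bolt r_n = 1.5 l_c t F_u ≤ 3.0 d t F_u; upper limit = 3.0 × 0.5 × 0.5 × 58 = 43.5 kips.
Edge bolt: l_c = 0.75 − 0.5625/2 = 0.4688 in → 1.5 × 0.4688 × 0.5 × 58 = 20.39 → r_n = 20.39 kips.
Interior bolts: l_c = 1.375 − 0.5625 = 0.8125 in → 1.5 × 0.8125 × 0.5 × 58 = 35.34 → r_n = 35.34 kips.
R_n = 1 × 20.39 + 4 × 35.34 = 161.8 kips.
Design strength φR_n = 0.75 × 161.8 = 121 kips.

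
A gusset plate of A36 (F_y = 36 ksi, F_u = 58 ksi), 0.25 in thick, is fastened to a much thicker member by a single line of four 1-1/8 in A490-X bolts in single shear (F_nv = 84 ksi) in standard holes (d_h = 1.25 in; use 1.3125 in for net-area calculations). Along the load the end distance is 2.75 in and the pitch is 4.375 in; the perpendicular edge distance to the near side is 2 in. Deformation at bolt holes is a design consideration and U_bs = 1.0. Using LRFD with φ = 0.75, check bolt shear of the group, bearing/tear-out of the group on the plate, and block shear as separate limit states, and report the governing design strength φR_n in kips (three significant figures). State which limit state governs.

78.9 kips (block shear governs)

Bolt shear: A_b = π·1.125²/4 = 0.994 in²; R_n = 84 × 0.994 × 4 × 1 = 334 kips → 0.75 × 334 = 250 kips.
Bearing: edge l_c = 2.125, r_n = 36.97 kips; interior l_c = 3.125, r_n = 39.15 kips; R_n = 36.97 + 3·39.15 = 154.4 kips → 116 kips.
Block shear: A_gv = 3.969, A_nv = 2.82, A_nt = 0.3359 in²; R_n = min(0.6F_uA_nv, 0.6F_yA_gv) + U_bs·F_u·A_nt = 105.2 kips → 78.9 kips.
Block shear governs: 78.9 kips.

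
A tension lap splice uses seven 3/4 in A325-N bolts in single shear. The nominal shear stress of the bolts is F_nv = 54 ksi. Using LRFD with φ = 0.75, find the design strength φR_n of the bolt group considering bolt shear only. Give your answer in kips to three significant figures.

A_b = π × 0.75² / 4 = 0.4418 in².
R_n = F_nv · A_b · n · n_s = 54 × 0.4418 × 7 × 1 = 167 kips.
Design strength φR_n = 0.75 × 167 = 125 kips.

125 kips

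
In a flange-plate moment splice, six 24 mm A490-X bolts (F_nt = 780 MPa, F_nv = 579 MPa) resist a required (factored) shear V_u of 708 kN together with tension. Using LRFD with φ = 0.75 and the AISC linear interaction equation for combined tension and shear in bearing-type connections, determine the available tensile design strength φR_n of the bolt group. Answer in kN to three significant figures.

1110 kN

A_b = π·24²/4 = 452.4 mm²; f_rv = 708 × 1000 / (6 × 452.4) = 260.8 MPa.
F'_nt = 1.3 F_nt − (F_nt / φF_nv) f_rv = 1.3·780 − (780/(0.75·579))·260.8 = 545.5 MPa, capped at F_nt → F'_nt = 545.5 MPa.
R_n = F'_nt · A_b · n = 545.5 × 452.4 × 6 / 1000 = 1481 kN.
Design strength φR_n = 0.75 × 1481 = 1110 kN.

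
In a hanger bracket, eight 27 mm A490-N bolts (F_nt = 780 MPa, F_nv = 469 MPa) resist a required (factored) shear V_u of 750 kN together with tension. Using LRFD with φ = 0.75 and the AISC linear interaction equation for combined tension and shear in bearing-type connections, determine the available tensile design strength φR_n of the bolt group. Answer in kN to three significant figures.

2240 kN

A_b = π·27²/4 = 572.6 mm²; f_rv = 750 × 1000 / (8 × 572.6) = 163.7 MPa.
F'_nt = 1.3 F_nt − (F_nt / φF_nv) f_rv = 1.3·780 − (780/(0.75·469))·163.7 = 650.9 MPa, capped at F_nt → F'_nt = 650.9 MPa.
R_n = F'_nt · A_b · n = 650.9 × 572.6 × 8 / 1000 = 2981 kN.
Design strength φR_n = 0.75 × 2981 = 2240 kN.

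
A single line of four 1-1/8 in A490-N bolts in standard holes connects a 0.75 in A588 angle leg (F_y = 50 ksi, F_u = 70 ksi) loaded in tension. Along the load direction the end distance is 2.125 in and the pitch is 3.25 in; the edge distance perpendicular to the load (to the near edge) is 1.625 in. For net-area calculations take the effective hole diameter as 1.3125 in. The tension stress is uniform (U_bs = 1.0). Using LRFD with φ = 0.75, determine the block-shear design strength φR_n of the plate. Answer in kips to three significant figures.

Shear plane L_v = 2.125 + 3·3.25 = 11.88 in; A_gv = 11.88 × 0.75 = 8.906 in².
A_nv = (11.88 − 3.5·1.3125) × 0.75 = 5.461 in².
A_nt = (1.625 − 0.5·1.3125) × 0.75 = 0.7266 in².
0.6 F_u A_nv = 229.4 kips; 0.6 F_y A_gv = 267.2 kips → shear rupture governs the shear term.
R_n = 229.4 + 1.0 × 70 × 0.7266 = 280.2 kips.
Design strength φR_n = 0.75 × 280.2 = 210 kips.

210 kips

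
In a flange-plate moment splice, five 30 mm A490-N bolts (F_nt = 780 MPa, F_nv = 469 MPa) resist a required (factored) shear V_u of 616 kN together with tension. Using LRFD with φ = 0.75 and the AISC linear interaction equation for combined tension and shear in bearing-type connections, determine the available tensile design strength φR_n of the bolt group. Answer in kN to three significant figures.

A_b = π·30²/4 = 706.9 mm²; f_rv = 616 × 1000 / (5 × 706.9) = 174.3 MPa.
F'_nt = 1.3 F_nt − (F_nt / φF_nv) f_rv = 1.3·780 − (780/(0.75·469))·174.3 = 627.5 MPa, capped at F_nt → F'_nt = 627.5 MPa.
R_n = F'_nt · A_b · n = 627.5 × 706.9 × 5 / 1000 = 2218 kN.
Design strength φR_n = 0.75 × 2218 = 1660 kN.

1660 kN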